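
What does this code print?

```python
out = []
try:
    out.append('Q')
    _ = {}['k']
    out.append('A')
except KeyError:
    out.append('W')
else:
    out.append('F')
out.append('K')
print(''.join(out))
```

Execution trace: 'Q' (try body) → 'W' (except KeyError) → 'K' (after the try/except). Output: QWK

Answer: QWK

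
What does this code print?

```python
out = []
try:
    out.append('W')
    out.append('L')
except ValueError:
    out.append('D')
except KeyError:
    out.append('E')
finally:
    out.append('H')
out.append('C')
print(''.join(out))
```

Execution trace: 'W' (try body) → 'L' (try body, no exception) → 'H' (finally) → 'C' (after the try/except). Output: WLHC

Answer: WLHC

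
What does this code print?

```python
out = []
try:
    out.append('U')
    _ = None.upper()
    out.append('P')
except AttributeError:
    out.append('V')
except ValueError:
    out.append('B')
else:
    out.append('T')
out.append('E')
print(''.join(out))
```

Execution trace: 'U' (try body) → 'V' (except AttributeError) → 'E' (after the try/except). Output: UVE

Answer: UVE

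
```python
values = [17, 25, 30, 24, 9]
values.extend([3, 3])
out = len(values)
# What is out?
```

Trace:
`values = [17, 25, 30, 24, 9]` → values = [17, 25, 30, 24, 9]
`values.extend([3, 3])` → values = [17, 25, 30, 24, 9, 3, 3]
`out = len(values)` → out = 7
So out = 7

Answer: 7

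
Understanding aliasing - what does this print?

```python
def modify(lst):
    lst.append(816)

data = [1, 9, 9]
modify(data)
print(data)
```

Key concept: function modifies passed list.
Step by step:
`data = [1, 9, 9]` → data = [1, 9, 9]
`modify(data)` → data = [1, 9, 9, 816]
`print(data)` → prints [1, 9, 9, 816]

Answer: [1, 9, 9, 816]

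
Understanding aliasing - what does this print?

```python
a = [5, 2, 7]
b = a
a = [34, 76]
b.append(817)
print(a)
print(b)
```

Key concept: rebinding vs mutation: a is rebound to a new list, b still points at the original.
Step by step:
`a = [5, 2, 7]` → a = [5, 2, 7]
`b = a` → b = [5, 2, 7] (same object as a)
`a = [34, 76]` → a = [34, 76]
`b.append(817)` → b = [5, 2, 7, 817]
`print(a)` → prints [34, 76]
`print(b)` → prints [5, 2, 7, 817]

Answer:
[34, 76]
[5, 2, 7, 817]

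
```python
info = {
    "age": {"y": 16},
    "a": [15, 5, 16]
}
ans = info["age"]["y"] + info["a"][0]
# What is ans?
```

Trace:
`info = { ...` → info = {'age': {'y': 16}, 'a': [15, 5, 16]}
`ans = info["age"]["y"] + info["a"][0]` → ans = 31
So ans = 31

Answer: 31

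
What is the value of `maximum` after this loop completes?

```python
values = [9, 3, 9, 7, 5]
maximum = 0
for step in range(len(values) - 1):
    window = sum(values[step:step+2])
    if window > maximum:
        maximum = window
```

Max sum of 2-element window in [9, 3, 9, 7, 5]
`maximum` takes the values: 0 → 12 → 16

Answer: 16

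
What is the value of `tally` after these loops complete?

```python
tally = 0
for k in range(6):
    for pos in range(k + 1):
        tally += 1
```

Triangle: 1 + 2 + ... + 6
`tally` takes the values: 0 → 1 → 2 → 3 → 4 → 5 → 6 → 7 → 8 → 9 → 10 → 11 → 12 → 13 → 14 → 15 → 16 → 17 → 18 → 19 → 20 → 21

Answer: 21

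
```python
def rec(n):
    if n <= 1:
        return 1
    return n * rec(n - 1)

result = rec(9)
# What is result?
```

rec(9) = 9 * 8 * 7 * 6 * 5 * 4 * 3 * 2 * 1 = 362880

Answer: 362880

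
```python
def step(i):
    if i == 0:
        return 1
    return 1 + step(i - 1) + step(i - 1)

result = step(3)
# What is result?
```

step(i) = 1 + 2·step(i-1), step(0)=1. Closed form: (1+1)·2^3 - 1 = 15.

Answer: 15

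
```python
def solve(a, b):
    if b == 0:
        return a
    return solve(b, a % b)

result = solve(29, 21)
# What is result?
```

solve(29, 21) -> solve(21, 8) -> solve(8, 5) -> solve(5, 3) -> solve(3, 2) -> solve(2, 1) -> solve(1, 0) -> 1

Answer: 1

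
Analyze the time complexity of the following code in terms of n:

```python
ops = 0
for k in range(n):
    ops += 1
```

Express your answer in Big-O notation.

Each loop level contributes: n. Multiplying the contributions gives O(n).

Answer: O(n)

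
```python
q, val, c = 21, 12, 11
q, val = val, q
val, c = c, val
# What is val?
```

Trace:
`q, val, c = 21, 12, 11` → q = 21; val = 12; c = 11
`q, val = val, q` → q = 12; val = 21
`val, c = c, val` → val = 11; c = 21
So val = 11

Answer: 11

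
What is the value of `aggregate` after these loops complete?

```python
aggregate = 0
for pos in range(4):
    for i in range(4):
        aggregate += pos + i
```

Sum of all pos+i for pos,i in 4x4
`aggregate` takes the values: 0 → 1 → 3 → 6 → 7 → 9 → 12 → 16 → 18 → 21 → 25 → 30 → 33 → 37 → 42 → 48

Answer: 48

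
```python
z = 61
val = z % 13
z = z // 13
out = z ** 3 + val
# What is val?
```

Trace:
`z = 61` → z = 61
`val = z % 13` → val = 9
`z = z // 13` → z = 4
`out = z ** 3 + val` → out = 73
So val = 9

Answer: 9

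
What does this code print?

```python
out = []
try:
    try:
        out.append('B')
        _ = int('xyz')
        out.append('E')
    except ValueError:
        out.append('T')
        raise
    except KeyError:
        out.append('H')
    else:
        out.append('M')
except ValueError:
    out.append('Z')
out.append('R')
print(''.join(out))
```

Execution trace: 'B' (try body) → 'T' (except ValueError) → 'Z' (outer except ValueError) → 'R' (after the try/except). Output: BTZR

Answer: BTZR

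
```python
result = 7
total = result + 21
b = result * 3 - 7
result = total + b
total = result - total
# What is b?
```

Trace:
`result = 7` → result = 7
`total = result + 21` → total = 28
`b = result * 3 - 7` → b = 14
`result = total + b` → result = 42
`total = result - total` → total = 14
So b = 14

Answer: 14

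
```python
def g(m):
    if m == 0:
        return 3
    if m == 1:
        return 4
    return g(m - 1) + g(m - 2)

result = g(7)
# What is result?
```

Build up from base cases: g(0)=3, g(1)=4, g(2)=7, g(3)=11, g(4)=18, g(5)=29, g(6)=47, ..., g(7)=76

Answer: 76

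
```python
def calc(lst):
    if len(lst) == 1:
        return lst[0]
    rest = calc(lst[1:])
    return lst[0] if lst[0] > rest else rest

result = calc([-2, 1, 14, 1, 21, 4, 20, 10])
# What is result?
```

Recursive max over [-2, 1, 14, 1, 21, 4, 20, 10] = 21

Answer: 21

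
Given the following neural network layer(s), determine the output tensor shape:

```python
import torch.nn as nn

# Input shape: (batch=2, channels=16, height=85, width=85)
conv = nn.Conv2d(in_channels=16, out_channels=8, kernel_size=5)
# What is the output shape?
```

Input: (2, 16, 85, 85) -> Output: (2, 8, 81, 81)

Answer: (2, 8, 81, 81)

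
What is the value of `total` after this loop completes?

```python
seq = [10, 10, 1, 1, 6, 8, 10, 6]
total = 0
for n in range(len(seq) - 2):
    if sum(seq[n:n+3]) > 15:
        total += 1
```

Count windows with sum > 15
`total` takes the values: 0 → 1 → 2 → 3

Answer: 3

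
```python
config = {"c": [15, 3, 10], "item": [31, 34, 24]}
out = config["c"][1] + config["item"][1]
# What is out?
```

Trace:
`config = {"c": [15, 3, 10], "item": [31, 34, 24]}` → config = {'c': [15, 3, 10], 'item': [31, 34, 24]}
`out = config["c"][1] + config["item"][1]` → out = 37
So out = 37

Answer: 37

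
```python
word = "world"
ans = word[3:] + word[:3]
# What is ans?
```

Trace:
`word = "world"` → word = 'world'
`ans = word[3:] + word[:3]` → ans = 'ldwor'
So ans = 'ldwor'

Answer: 'ldwor'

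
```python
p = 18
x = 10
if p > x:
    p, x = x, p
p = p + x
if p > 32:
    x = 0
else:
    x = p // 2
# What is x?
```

Trace:
`p = 18` → p = 18
`x = 10` → x = 10
`if p > x: ...` → p > x is True → p = 10; x = 18
`p = p + x` → p = 28
`if p > 32: ...` → p > 32 is False, take else branch → x = 14
So x = 14

Answer: 14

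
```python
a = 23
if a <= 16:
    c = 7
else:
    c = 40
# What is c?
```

Trace:
`a = 23` → a = 23
`if a <= 16: ...` → a <= 16 is False, take else branch → c = 40
So c = 40

Answer: 40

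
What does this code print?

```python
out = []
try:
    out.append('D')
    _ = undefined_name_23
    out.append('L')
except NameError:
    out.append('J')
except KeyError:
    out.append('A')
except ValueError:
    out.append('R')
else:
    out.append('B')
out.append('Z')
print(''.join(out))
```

Execution trace: 'D' (try body) → 'J' (except NameError) → 'Z' (after the try/except). Output: DJZ

Answer: DJZ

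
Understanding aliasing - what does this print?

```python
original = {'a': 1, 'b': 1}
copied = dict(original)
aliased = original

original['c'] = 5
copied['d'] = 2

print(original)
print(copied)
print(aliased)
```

Key concept: dict() creates copy, assignment creates alias.
Step by step:
`original = {'a': 1, 'b': 1}` → original = {'a': 1, 'b': 1}
`copied = dict(original)` → copied = {'a': 1, 'b': 1}
`aliased = original` → aliased = {'a': 1, 'b': 1} (same object as original)
`original['c'] = 5` → original = {'a': 1, 'b': 1, 'c': 5} (same object as aliased); aliased = {'a': 1, 'b': 1, 'c': 5} (same object as original)
`copied['d'] = 2` → copied = {'a': 1, 'b': 1, 'd': 2}
`print(original)` → prints {'a': 1, 'b': 1, 'c': 5}
`print(copied)` → prints {'a': 1, 'b': 1, 'd': 2}
`print(aliased)` → prints {'a': 1, 'b': 1, 'c': 5}

Answer:
{'a': 1, 'b': 1, 'c': 5}
{'a': 1, 'b': 1, 'd': 2}
{'a': 1, 'b': 1, 'c': 5}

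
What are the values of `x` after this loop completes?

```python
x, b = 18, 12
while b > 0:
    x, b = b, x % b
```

GCD of 18 and 12
`x` takes the values: 18 → 12 → 6

Answer: 6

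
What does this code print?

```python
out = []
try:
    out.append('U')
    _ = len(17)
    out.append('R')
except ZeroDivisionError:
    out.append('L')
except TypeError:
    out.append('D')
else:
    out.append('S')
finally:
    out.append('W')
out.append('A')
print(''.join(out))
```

Execution trace: 'U' (try body) → 'D' (except TypeError) → 'W' (finally) → 'A' (after the try/except). Output: UDWA

Answer: UDWA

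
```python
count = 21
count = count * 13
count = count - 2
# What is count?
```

Trace:
`count = 21` → count = 21
`count = count * 13` → count = 273
`count = count - 2` → count = 271
So count = 271

Answer: 271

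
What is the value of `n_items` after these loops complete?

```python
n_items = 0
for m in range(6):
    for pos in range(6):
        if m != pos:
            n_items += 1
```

6² - 6 (exclude diagonal)
`n_items` takes the values: 0 → 1 → 2 → 3 → 4 → 5 → 6 → 7 → 8 → 9 → 10 → 11 → 12 → 13 → 14 → 15 → 16 → 17 → 18 → 19 → 20 → 21 → 22 → 23 → 24 → 25 → 26 → 27 → 28 → 29 → 30

Answer: 30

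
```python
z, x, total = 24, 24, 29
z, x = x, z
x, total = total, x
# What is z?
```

Trace:
`z, x, total = 24, 24, 29` → z = 24; x = 24; total = 29
`z, x = x, z` → z = 24; x = 24
`x, total = total, x` → x = 29; total = 24
So z = 24

Answer: 24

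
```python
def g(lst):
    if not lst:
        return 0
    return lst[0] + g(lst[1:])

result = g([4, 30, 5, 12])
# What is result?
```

4 + 30 + 5 + 12 + 0 = 51

Answer: 51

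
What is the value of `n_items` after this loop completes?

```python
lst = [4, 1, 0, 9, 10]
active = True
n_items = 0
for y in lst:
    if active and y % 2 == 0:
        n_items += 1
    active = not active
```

Count even values at even positions
`n_items` takes the values: 0 → 1 → 2 → 3

Answer: 3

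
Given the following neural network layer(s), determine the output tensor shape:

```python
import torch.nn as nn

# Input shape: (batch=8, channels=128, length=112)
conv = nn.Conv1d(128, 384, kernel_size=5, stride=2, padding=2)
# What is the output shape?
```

Input: (8, 128, 112) -> Output: (8, 384, 56)

Answer: (8, 384, 56)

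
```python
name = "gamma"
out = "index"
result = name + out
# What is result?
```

Trace:
`name = "gamma"` → name = 'gamma'
`out = "index"` → out = 'index'
`result = name + out` → result = 'gammaindex'
So result = 'gammaindex'

Answer: 'gammaindex'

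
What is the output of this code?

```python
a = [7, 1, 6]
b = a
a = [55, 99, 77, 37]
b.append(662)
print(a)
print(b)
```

Key concept: rebinding vs mutation: a is rebound to a new list, b still points at the original.
Step by step:
`a = [7, 1, 6]` → a = [7, 1, 6]
`b = a` → b = [7, 1, 6] (same object as a)
`a = [55, 99, 77, 37]` → a = [55, 99, 77, 37]
`b.append(662)` → b = [7, 1, 6, 662]
`print(a)` → prints [55, 99, 77, 37]
`print(b)` → prints [7, 1, 6, 662]

Answer:
[55, 99, 77, 37]
[7, 1, 6, 662]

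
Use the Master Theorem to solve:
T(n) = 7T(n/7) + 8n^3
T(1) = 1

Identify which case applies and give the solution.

a=7, b=7, f(n)=8n^3. log_7(7) = 1. Since c=3 > 1 and the regularity condition holds (7(n/7)^3 = (7/7^3)n^3 with 7/7^3 < 1), Case 3 applies: T(n) = Θ(f(n)) = O(n^3).

Answer: O(n^3) - Case 3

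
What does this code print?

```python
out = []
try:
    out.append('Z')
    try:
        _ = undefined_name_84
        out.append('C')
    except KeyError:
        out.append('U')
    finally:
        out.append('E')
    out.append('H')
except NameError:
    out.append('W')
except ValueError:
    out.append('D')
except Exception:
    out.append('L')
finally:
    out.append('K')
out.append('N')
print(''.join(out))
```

Execution trace: 'Z' (try body) → 'E' (inner finally) → 'W' (except NameError) → 'K' (finally) → 'N' (after the try/except). Output: ZEWKN

Answer: ZEWKN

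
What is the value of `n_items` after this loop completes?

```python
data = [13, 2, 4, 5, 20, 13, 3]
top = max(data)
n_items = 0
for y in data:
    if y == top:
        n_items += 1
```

Count of max value 20 in [13, 2, 4, 5, 20, 13, 3]
`n_items` takes the values: 0 → 1

Answer: 1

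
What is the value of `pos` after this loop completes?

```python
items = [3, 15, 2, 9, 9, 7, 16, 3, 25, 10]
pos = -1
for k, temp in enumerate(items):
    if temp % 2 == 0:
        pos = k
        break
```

First even number index in [3, 15, 2, 9, 9, 7, 16, 3, 25, 10]
`pos` takes the values: -1 → 2

Answer: 2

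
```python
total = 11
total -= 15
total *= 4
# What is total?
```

Trace:
`total = 11` → total = 11
`total -= 15` → total = -4
`total *= 4` → total = -16
So total = -16

Answer: -16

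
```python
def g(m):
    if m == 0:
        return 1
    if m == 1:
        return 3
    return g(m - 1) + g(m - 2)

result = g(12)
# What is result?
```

Build up from base cases: g(0)=1, g(1)=3, g(2)=4, g(3)=7, g(4)=11, g(5)=18, g(6)=29, ..., g(12)=521

Answer: 521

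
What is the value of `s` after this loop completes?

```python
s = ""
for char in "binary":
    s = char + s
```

Reverse 'binary'
`s` takes the values: "" → "b" → "ib" → "nib" → "anib" → "ranib" → "yranib"

Answer: "yranib"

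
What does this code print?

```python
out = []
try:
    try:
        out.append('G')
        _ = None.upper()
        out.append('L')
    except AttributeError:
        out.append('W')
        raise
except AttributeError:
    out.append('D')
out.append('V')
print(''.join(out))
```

Execution trace: 'G' (inner try body) → 'W' (inner except AttributeError) → 'D' (outer except AttributeError) → 'V' (after the try/except). Output: GWDV

Answer: GWDV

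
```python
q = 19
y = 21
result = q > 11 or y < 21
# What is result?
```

Trace:
`q = 19` → q = 19
`y = 21` → y = 21
`result = q > 11 or y < 21` → result = True
So result = True

Answer: True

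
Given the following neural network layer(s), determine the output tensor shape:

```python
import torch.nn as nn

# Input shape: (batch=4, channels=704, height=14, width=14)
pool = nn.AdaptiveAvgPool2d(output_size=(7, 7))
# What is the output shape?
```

Input: (4, 704, 14, 14) -> Output: (4, 704, 7, 7)

Answer: (4, 704, 7, 7)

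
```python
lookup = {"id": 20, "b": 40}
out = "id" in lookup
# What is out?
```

Trace:
`lookup = {"id": 20, "b": 40}` → lookup = {'id': 20, 'b': 40}
`out = "id" in lookup` → out = True
So out = True

Answer: True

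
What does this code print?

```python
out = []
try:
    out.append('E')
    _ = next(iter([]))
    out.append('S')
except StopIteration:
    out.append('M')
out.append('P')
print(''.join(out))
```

Execution trace: 'E' (try body) → 'M' (except StopIteration) → 'P' (after the try/except). Output: EMP

Answer: EMP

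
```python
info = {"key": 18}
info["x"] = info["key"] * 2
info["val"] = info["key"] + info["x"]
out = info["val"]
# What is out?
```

Trace:
`info = {"key": 18}` → info = {'key': 18}
`info["x"] = info["key"] * 2` → info = {'key': 18, 'x': 36}
`info["val"] = info["key"] + info["x"]` → info = {'key': 18, 'x': 36, 'val': 54}
`out = info["val"]` → out = 54
So out = 54

Answer: 54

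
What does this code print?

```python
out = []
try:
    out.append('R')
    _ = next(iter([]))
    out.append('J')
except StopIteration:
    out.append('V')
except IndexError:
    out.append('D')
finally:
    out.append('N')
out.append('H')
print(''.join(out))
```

Execution trace: 'R' (try body) → 'V' (except StopIteration) → 'N' (finally) → 'H' (after the try/except). Output: RVNH

Answer: RVNH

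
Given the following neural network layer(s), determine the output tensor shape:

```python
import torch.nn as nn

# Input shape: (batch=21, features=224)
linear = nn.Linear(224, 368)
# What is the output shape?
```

Input: (21, 224) -> Output: (21, 368)

Answer: (21, 368)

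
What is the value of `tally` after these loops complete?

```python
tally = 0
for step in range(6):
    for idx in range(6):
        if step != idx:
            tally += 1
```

6² - 6 (exclude diagonal)
`tally` takes the values: 0 → 1 → 2 → 3 → 4 → 5 → 6 → 7 → 8 → 9 → 10 → 11 → 12 → 13 → 14 → 15 → 16 → 17 → 18 → 19 → 20 → 21 → 22 → 23 → 24 → 25 → 26 → 27 → 28 → 29 → 30

Answer: 30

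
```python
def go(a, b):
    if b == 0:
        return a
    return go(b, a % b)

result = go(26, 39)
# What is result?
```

go(26, 39) -> go(39, 26) -> go(26, 13) -> go(13, 0) -> 13

Answer: 13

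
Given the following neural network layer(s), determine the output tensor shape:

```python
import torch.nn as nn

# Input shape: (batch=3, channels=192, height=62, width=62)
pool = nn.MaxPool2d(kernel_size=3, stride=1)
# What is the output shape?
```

Input: (3, 192, 62, 62) -> Output: (3, 192, 60, 60)

Answer: (3, 192, 60, 60)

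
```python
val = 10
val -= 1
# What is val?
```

Trace:
`val = 10` → val = 10
`val -= 1` → val = 9
So val = 9

Answer: 9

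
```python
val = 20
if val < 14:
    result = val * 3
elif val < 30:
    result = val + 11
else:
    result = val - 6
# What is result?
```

Trace:
`val = 20` → val = 20
`if val < 14: ...` → val < 14 is False, val < 30 is True → result = 31
So result = 31

Answer: 31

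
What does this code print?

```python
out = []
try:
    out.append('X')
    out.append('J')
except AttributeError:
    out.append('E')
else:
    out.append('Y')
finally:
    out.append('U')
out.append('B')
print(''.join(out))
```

Execution trace: 'X' (try body) → 'J' (try body, no exception) → 'Y' (else) → 'U' (finally) → 'B' (after the try/except). Output: XJYUB

Answer: XJYUB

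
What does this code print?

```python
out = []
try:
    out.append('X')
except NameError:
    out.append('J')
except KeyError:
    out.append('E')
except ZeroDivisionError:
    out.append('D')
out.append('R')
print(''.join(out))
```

Execution trace: 'X' (try body, no exception) → 'R' (after the try/except). Output: XR

Answer: XR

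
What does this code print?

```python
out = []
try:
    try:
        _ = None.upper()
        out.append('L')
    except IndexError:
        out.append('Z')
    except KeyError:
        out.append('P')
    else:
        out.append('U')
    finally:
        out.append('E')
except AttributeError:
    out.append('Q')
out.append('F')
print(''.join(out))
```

Execution trace: 'E' (finally) → 'Q' (outer except AttributeError) → 'F' (after the try/except). Output: EQF

Answer: EQF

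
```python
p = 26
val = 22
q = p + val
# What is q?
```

Trace:
`p = 26` → p = 26
`val = 22` → val = 22
`q = p + val` → q = 48
So q = 48

Answer: 48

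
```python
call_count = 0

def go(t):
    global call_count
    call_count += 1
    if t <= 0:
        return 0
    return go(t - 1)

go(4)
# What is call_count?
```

Linear recursion stepping by 1: 5 calls from t=4 down to ≤0.

Answer: 5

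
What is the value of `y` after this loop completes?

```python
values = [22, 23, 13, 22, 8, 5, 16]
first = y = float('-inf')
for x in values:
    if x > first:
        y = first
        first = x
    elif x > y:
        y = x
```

Second largest (with repeats) in [22, 23, 13, 22, 8, 5, 16]
`y` takes the values: -inf → 22

Answer: 22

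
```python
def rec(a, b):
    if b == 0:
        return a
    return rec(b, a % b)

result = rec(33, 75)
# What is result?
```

rec(33, 75) -> rec(75, 33) -> rec(33, 9) -> rec(9, 6) -> rec(6, 3) -> rec(3, 0) -> 3

Answer: 3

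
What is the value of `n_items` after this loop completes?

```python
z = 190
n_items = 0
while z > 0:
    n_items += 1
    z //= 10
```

Count digits by repeated division by 10
`n_items` takes the values: 0 → 1 → 2 → 3

Answer: 3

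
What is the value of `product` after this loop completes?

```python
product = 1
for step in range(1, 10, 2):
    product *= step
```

Product of 1, 3, 5, ... up to 9
`product` takes the values: 1 → 3 → 15 → 105 → 945

Answer: 945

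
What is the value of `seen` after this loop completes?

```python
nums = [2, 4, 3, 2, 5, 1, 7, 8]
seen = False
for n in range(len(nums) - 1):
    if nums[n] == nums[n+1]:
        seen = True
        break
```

Check consecutive duplicates in [2, 4, 3, 2, 5, 1, 7, 8]
`seen` takes the values: False

Answer: False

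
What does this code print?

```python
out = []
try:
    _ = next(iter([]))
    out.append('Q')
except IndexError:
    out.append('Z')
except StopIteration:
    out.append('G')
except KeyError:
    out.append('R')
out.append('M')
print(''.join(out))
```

Execution trace: 'G' (except StopIteration) → 'M' (after the try/except). Output: GM

Answer: GM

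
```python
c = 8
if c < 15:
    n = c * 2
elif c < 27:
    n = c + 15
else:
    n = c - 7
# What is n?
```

Trace:
`c = 8` → c = 8
`if c < 15: ...` → c < 15 is True → n = 16
So n = 16

Answer: 16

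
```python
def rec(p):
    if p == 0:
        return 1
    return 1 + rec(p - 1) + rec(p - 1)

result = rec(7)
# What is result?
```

rec(p) = 1 + 2·rec(p-1), rec(0)=1. Closed form: (1+1)·2^7 - 1 = 255.

Answer: 255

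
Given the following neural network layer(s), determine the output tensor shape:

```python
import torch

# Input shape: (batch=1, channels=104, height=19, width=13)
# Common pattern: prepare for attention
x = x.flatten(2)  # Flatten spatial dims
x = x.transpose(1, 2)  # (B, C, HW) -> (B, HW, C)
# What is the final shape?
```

Input: (1, 104, 19, 13) -> after flatten(2): (1, 104, 247) -> Output: (1, 247, 104)

Answer: (1, 247, 104)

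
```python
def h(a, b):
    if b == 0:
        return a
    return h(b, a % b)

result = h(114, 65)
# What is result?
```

h(114, 65) -> h(65, 49) -> h(49, 16) -> h(16, 1) -> h(1, 0) -> 1

Answer: 1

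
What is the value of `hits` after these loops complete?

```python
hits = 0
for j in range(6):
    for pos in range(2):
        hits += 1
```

6 * 2 = 12
`hits` takes the values: 0 → 1 → 2 → 3 → 4 → 5 → 6 → 7 → 8 → 9 → 10 → 11 → 12

Answer: 12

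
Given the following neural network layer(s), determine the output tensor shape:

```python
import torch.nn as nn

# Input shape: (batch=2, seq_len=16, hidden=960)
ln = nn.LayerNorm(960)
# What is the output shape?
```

Input: (2, 16, 960) -> Output: (2, 16, 960)

Answer: (2, 16, 960)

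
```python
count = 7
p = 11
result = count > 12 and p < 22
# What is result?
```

Trace:
`count = 7` → count = 7
`p = 11` → p = 11
`result = count > 12 and p < 22` → result = False
So result = False

Answer: False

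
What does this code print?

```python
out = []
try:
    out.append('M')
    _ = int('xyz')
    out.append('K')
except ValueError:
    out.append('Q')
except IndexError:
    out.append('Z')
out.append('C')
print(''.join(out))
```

Execution trace: 'M' (try body) → 'Q' (except ValueError) → 'C' (after the try/except). Output: MQC

Answer: MQC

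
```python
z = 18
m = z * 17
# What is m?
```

Trace:
`z = 18` → z = 18
`m = z * 17` → m = 306
So m = 306

Answer: 306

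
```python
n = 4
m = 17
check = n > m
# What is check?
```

Trace:
`n = 4` → n = 4
`m = 17` → m = 17
`check = n > m` → check = False
So check = False

Answer: False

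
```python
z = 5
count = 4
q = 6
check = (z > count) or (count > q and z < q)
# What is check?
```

Trace:
`z = 5` → z = 5
`count = 4` → count = 4
`q = 6` → q = 6
`check = (z > count) or (count > q and z < q)` → check = True
So check = True

Answer: True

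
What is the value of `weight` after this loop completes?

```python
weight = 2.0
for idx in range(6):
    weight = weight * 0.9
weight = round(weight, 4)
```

Exponential decay: 2.0 * 0.9^6
`weight` takes the values: 2.0 → 1.8 → 1.62 → 1.458 → 1.3122 → 1.18098 → 1.062882 → 1.0629

Answer: 1.0629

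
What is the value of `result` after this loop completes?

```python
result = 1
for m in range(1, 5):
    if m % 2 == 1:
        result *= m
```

Product of odd numbers 1 to 4
`result` takes the values: 1 → 3

Answer: 3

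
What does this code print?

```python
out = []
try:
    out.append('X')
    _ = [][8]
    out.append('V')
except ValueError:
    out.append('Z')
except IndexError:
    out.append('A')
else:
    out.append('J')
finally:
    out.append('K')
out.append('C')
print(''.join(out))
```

Execution trace: 'X' (try body) → 'A' (except IndexError) → 'K' (finally) → 'C' (after the try/except). Output: XAKC

Answer: XAKC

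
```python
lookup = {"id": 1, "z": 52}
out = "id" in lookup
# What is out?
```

Trace:
`lookup = {"id": 1, "z": 52}` → lookup = {'id': 1, 'z': 52}
`out = "id" in lookup` → out = True
So out = True

Answer: True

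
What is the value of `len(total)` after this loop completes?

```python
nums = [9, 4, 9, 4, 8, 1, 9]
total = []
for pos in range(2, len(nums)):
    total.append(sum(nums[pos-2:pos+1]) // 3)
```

Number of 3-element averages
`total` takes the values: [] → [7] → [7, 5] → [7, 5, 7] → [7, 5, 7, 4] → [7, 5, 7, 4, 6]
So `len(total)` = 5

Answer: 5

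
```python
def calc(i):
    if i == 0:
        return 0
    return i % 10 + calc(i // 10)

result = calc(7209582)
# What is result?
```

Sum of digits of 7209582: 2 + 8 + 5 + 9 + 0 + 2 + 7 = 33

Answer: 33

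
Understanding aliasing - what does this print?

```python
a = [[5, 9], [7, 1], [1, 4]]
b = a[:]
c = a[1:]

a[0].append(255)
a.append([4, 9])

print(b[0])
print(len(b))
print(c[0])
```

Key concept: slice with nested mutation.
Step by step:
`a = [[5, 9], [7, 1], [1, 4]]` → a = [[5, 9], [7, 1], [1, 4]]
`b = a[:]` → b = [[5, 9], [7, 1], [1, 4]]
`c = a[1:]` → c = [[7, 1], [1, 4]]
`a[0].append(255)` → a = [[5, 9, 255], [7, 1], [1, 4]]; b = [[5, 9, 255], [7, 1], [1, 4]]
`a.append([4, 9])` → a = [[5, 9, 255], [7, 1], [1, 4], [4, 9]]
`print(b[0])` → prints [5, 9, 255]
`print(len(b))` → prints 3
`print(c[0])` → prints [7, 1]

Answer:
[5, 9, 255]
3
[7, 1]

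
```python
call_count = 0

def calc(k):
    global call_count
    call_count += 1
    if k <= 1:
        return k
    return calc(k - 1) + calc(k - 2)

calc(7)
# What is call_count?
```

Calls(k) = 1 + Calls(k-1) + Calls(k-2); Calls(0)=Calls(1)=1. For k=7 this gives 41.

Answer: 41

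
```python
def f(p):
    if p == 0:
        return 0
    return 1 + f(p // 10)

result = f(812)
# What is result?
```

Count of digits of 812: 3

Answer: 3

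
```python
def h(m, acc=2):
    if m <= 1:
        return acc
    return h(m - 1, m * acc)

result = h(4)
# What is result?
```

Accumulator trace (n, acc): (4, 2) -> (3, 8) -> (2, 24) -> (1, 48) -> return 48

Answer: 48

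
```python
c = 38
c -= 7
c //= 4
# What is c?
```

Trace:
`c = 38` → c = 38
`c -= 7` → c = 31
`c //= 4` → c = 7
So c = 7

Answer: 7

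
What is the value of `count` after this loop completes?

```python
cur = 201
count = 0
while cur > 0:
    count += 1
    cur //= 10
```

Count digits by repeated division by 10
`count` takes the values: 0 → 1 → 2 → 3

Answer: 3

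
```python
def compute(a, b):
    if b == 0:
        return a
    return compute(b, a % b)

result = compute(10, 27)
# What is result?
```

compute(10, 27) -> compute(27, 10) -> compute(10, 7) -> compute(7, 3) -> compute(3, 1) -> compute(1, 0) -> 1

Answer: 1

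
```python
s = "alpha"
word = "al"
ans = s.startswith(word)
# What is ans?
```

Trace:
`s = "alpha"` → s = 'alpha'
`word = "al"` → word = 'al'
`ans = s.startswith(word)` → ans = True
So ans = True

Answer: True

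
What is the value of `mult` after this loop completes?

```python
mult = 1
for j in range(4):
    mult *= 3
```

3^4 = 81
`mult` takes the values: 1 → 3 → 9 → 27 → 81

Answer: 81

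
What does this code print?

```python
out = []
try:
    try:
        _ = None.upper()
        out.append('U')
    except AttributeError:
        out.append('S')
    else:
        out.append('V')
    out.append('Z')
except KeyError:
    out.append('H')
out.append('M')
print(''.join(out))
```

Execution trace: 'S' (inner except AttributeError) → 'Z' (try body, no exception) → 'M' (after the try/except). Output: SZM

Answer: SZM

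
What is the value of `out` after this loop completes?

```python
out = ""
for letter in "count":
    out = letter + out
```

Reverse 'count'
`out` takes the values: "" → "c" → "oc" → "uoc" → "nuoc" → "tnuoc"

Answer: "tnuoc"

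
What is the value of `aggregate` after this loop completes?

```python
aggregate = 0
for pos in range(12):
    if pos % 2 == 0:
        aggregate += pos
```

Sum of even numbers 0 to 11
`aggregate` takes the values: 0 → 2 → 6 → 12 → 20 → 30

Answer: 30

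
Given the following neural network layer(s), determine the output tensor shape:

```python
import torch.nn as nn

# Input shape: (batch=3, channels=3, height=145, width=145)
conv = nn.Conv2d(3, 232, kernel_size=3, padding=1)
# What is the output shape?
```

Input: (3, 3, 145, 145) -> Output: (3, 232, 145, 145)

Answer: (3, 232, 145, 145)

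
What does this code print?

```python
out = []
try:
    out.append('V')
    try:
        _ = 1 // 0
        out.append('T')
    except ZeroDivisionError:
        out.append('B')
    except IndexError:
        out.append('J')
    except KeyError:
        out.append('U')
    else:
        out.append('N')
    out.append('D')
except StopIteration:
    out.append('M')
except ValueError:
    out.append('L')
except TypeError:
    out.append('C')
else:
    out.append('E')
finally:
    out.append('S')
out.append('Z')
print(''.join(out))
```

Execution trace: 'V' (try body) → 'B' (inner except ZeroDivisionError) → 'D' (try body, no exception) → 'E' (else) → 'S' (finally) → 'Z' (after the try/except). Output: VBDESZ

Answer: VBDESZ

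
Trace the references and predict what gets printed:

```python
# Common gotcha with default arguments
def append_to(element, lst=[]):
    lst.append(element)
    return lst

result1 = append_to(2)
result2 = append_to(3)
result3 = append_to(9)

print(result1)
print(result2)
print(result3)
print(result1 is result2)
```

Key concept: mutable default argument gotcha.
Step by step:
`result1 = append_to(2)` → result1 = [2]
`result2 = append_to(3)` → result1 = [2, 3] (same object as result2); result2 = [2, 3] (same object as result1)
`result3 = append_to(9)` → result1 = [2, 3, 9] (same object as result2, result3); result2 = [2, 3, 9] (same object as result1, result3); result3 = [2, 3, 9] (same object as result1, result2)
`print(result1)` → prints [2, 3, 9]
`print(result2)` → prints [2, 3, 9]
`print(result3)` → prints [2, 3, 9]
`print(result1 is result2)` → prints True

Answer:
[2, 3, 9]
[2, 3, 9]
[2, 3, 9]
True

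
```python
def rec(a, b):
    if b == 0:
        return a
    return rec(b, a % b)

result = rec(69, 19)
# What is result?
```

rec(69, 19) -> rec(19, 12) -> rec(12, 7) -> rec(7, 5) -> rec(5, 2) -> rec(2, 1) -> rec(1, 0) -> 1

Answer: 1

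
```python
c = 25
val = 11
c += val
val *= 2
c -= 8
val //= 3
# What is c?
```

Trace:
`c = 25` → c = 25
`val = 11` → val = 11
`c += val` → c = 36
`val *= 2` → val = 22
`c -= 8` → c = 28
`val //= 3` → val = 7
So c = 28

Answer: 28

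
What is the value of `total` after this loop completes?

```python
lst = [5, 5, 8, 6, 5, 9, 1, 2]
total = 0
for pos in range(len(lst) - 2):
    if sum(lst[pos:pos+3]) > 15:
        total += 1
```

Count windows with sum > 15
`total` takes the values: 0 → 1 → 2 → 3 → 4

Answer: 4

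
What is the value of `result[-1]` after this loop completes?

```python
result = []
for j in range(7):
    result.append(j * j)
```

Last element of squares 0 to 6
`result` takes the values: [] → [0] → [0, 1] → [0, 1, 4] → [0, 1, 4, 9] → [0, 1, 4, 9, 16] → [0, 1, 4, 9, 16, 25] → [0, 1, 4, 9, 16, 25, 36]
So `result[-1]` = 36

Answer: 36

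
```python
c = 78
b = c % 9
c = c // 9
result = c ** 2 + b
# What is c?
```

Trace:
`c = 78` → c = 78
`b = c % 9` → b = 6
`c = c // 9` → c = 8
`result = c ** 2 + b` → result = 70
So c = 8

Answer: 8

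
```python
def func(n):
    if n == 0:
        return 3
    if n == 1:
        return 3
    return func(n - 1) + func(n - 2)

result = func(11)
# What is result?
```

Build up from base cases: func(0)=3, func(1)=3, func(2)=6, func(3)=9, func(4)=15, func(5)=24, func(6)=39, ..., func(11)=432

Answer: 432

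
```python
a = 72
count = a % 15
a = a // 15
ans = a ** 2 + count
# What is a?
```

Trace:
`a = 72` → a = 72
`count = a % 15` → count = 12
`a = a // 15` → a = 4
`ans = a ** 2 + count` → ans = 28
So a = 4

Answer: 4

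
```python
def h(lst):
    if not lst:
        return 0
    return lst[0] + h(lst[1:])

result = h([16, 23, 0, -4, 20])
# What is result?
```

16 + 23 + 0 + (-4) + 20 + 0 = 55

Answer: 55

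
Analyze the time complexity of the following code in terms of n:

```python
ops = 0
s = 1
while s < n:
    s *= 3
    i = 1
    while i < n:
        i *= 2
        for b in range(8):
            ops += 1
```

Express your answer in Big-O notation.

Each loop level contributes: log n × log n × 1. Multiplying the contributions gives O(log² n).

Answer: O(log² n)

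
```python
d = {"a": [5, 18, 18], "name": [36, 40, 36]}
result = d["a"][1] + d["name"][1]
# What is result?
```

Trace:
`d = {"a": [5, 18, 18], "name": [36, 40, 36]}` → d = {'a': [5, 18, 18], 'name': [36, 40, 36]}
`result = d["a"][1] + d["name"][1]` → result = 58
So result = 58

Answer: 58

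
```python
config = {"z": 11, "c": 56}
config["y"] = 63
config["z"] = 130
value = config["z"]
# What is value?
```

Trace:
`config = {"z": 11, "c": 56}` → config = {'z': 11, 'c': 56}
`config["y"] = 63` → config = {'z': 11, 'c': 56, 'y': 63}
`config["z"] = 130` → config = {'z': 130, 'c': 56, 'y': 63}
`value = config["z"]` → value = 130
So value = 130

Answer: 130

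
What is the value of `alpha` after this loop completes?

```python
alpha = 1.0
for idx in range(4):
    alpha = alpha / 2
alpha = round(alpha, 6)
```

Halving LR 4 times: 1 / 2^4
`alpha` takes the values: 1.0 → 0.5 → 0.25 → 0.125 → 0.0625

Answer: 0.0625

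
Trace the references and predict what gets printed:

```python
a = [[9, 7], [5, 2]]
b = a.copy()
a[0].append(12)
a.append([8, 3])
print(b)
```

Key concept: shallow copy with nested lists.
Step by step:
`a = [[9, 7], [5, 2]]` → a = [[9, 7], [5, 2]]
`b = a.copy()` → b = [[9, 7], [5, 2]]
`a[0].append(12)` → a = [[9, 7, 12], [5, 2]]; b = [[9, 7, 12], [5, 2]]
`a.append([8, 3])` → a = [[9, 7, 12], [5, 2], [8, 3]]
`print(b)` → prints [[9, 7, 12], [5, 2]]

Answer: [[9, 7, 12], [5, 2]]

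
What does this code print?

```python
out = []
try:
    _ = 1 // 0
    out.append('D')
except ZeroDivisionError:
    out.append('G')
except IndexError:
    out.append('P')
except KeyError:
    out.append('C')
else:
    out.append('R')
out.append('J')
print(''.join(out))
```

Execution trace: 'G' (except ZeroDivisionError) → 'J' (after the try/except). Output: GJ

Answer: GJ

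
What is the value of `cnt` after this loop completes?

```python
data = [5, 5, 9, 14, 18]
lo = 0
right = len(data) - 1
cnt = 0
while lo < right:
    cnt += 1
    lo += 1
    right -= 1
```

Iterations until pointers meet (list length 5)
`cnt` takes the values: 0 → 1 → 2

Answer: 2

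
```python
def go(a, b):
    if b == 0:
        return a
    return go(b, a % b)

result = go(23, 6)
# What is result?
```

go(23, 6) -> go(6, 5) -> go(5, 1) -> go(1, 0) -> 1

Answer: 1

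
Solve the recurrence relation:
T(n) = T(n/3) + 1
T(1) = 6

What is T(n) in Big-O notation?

Each step divides n by 3 and adds 1. After log_3(n) steps we reach T(1)=6. So T(n) = 1·log_3(n) + 6 = O(log n).

Answer: O(log n)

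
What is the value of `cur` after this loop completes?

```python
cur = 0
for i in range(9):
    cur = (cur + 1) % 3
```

Increment mod 3, 9 times = 0
`cur` takes the values: 0 → 1 → 2 → 0 → 1 → 2 → 0 → 1 → 2 → 0

Answer: 0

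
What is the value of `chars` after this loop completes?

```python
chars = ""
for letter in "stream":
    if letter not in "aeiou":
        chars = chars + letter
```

Remove vowels from 'stream'
`chars` takes the values: "" → "s" → "st" → "str" → "strm"

Answer: "strm"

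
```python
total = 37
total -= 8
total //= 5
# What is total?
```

Trace:
`total = 37` → total = 37
`total -= 8` → total = 29
`total //= 5` → total = 5
So total = 5

Answer: 5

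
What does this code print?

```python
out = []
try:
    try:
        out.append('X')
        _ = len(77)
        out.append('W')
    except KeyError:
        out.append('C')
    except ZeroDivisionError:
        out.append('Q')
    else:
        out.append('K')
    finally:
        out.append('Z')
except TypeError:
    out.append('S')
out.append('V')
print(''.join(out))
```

Execution trace: 'X' (try body) → 'Z' (finally) → 'S' (outer except TypeError) → 'V' (after the try/except). Output: XZSV

Answer: XZSV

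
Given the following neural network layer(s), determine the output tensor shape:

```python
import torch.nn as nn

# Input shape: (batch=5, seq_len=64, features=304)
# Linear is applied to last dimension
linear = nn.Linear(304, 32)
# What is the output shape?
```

Input: (5, 64, 304) -> Output: (5, 64, 32)

Answer: (5, 64, 32)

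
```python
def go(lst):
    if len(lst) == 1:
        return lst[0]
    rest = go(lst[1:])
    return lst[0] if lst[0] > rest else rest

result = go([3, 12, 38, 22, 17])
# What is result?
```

Recursive max over [3, 12, 38, 22, 17] = 38

Answer: 38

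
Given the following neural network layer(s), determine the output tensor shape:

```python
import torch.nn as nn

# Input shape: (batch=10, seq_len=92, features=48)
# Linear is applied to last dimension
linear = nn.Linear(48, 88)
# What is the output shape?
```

Input: (10, 92, 48) -> Output: (10, 92, 88)

Answer: (10, 92, 88)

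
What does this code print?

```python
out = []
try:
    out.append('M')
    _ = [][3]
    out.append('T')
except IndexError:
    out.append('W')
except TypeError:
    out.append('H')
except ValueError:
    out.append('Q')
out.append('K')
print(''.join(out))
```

Execution trace: 'M' (try body) → 'W' (except IndexError) → 'K' (after the try/except). Output: MWK

Answer: MWK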